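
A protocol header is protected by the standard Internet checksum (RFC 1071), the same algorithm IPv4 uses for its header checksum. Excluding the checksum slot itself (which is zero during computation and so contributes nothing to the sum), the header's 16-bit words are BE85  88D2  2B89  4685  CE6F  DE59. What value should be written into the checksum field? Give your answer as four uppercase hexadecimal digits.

99CF

One's-complement addition (fold any carry out of bit 15 back into bit 0):
  0xBE85 + 0x88D2 = 0x14757 → wrap carry → 0x4758
  0x4758 + 0x2B89 = 0x072E1
  0x72E1 + 0x4685 = 0x0B966
  0xB966 + 0xCE6F = 0x187D5 → wrap carry → 0x87D6
  0x87D6 + 0xDE59 = 0x1662F → wrap carry → 0x6630
One's-complement sum = 0x6630.
Checksum = ~0x6630 & 0xFFFF = 0x99CF.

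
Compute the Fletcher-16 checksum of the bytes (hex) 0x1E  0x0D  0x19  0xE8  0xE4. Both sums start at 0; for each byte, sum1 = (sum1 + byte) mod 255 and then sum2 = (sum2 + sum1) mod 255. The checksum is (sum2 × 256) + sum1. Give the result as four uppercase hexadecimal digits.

CC12

Running sums (mod 255):
  after byte 0 (0x1E): sum1=30, sum2=30
  after byte 1 (0x0D): sum1=43, sum2=73
  after byte 2 (0x19): sum1=68, sum2=141
  after byte 3 (0xE8): sum1=45, sum2=186
  after byte 4 (0xE4): sum1=18, sum2=204
Checksum = sum2·256 + sum1 = 204·256 + 18 = 52242 = 0xCC12.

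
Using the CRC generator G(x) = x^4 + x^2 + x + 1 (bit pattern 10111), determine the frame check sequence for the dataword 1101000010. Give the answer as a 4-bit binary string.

Append 4 zeros: 11010000100000. Divide by 10111 (XOR where the leading bit is 1):
  pos 0: 11010 XOR 10111 = 01101
  pos 1: 11010 XOR 10111 = 01101
  pos 2: 11010 XOR 10111 = 01101
  pos 3: 11010 XOR 10111 = 01101
  pos 4: 11011 XOR 10111 = 01100
  pos 5: 11000 XOR 10111 = 01111
  pos 6: 11110 XOR 10111 = 01001
  pos 7: 10010 XOR 10111 = 00101
  pos 9: 10100 XOR 10111 = 00011
Remainder (last 4 bits) = 0011. This is the CRC / FCS.

0011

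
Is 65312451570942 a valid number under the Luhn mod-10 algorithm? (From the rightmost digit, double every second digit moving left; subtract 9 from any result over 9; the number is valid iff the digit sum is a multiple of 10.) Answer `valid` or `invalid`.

invalid

From the right, keep odd positions and double even positions (subtract 9 from any doubled value over 9):
  doubled (positions 2,4,...): 8 0 1 1 4 6 3 → sum 23
  kept (positions 1,3,...): 2 9 7 1 4 1 5 → sum 29
Total = 52.
52 mod 10 = 2, so the number is invalid.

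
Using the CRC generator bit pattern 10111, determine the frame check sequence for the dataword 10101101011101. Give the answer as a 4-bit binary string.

1000

Append 4 zeros: 101011010111010000. Divide by 10111 (XOR where the leading bit is 1):
  pos 0: 10101 XOR 10111 = 00010
  pos 3: 10101 XOR 10111 = 00010
  pos 6: 10011 XOR 10111 = 00100
  pos 8: 10010 XOR 10111 = 00101
  pos 10: 10110 XOR 10111 = 00001
Remainder (last 4 bits) = 1000. This is the CRC / FCS.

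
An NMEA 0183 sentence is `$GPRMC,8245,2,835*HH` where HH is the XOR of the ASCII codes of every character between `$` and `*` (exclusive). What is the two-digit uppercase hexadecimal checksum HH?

XOR the ASCII codes of the payload characters:
  'G' = 0x47 → acc = 0x47
  'P' = 0x50 → acc = 0x17
  'R' = 0x52 → acc = 0x45
  'M' = 0x4D → acc = 0x08
  'C' = 0x43 → acc = 0x4B
  ',' = 0x2C → acc = 0x67
  '8' = 0x38 → acc = 0x5F
  '2' = 0x32 → acc = 0x6D
  '4' = 0x34 → acc = 0x59
  '5' = 0x35 → acc = 0x6C
  ',' = 0x2C → acc = 0x40
  '2' = 0x32 → acc = 0x72
  ',' = 0x2C → acc = 0x5E
  '8' = 0x38 → acc = 0x66
  '3' = 0x33 → acc = 0x55
  '5' = 0x35 → acc = 0x60
Checksum = 0x60.

60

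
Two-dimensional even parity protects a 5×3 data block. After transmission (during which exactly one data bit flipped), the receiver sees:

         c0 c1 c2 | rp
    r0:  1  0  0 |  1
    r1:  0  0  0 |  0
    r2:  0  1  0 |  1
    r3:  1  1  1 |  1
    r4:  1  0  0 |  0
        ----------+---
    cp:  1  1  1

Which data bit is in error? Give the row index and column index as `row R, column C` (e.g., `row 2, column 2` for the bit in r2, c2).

Recompute each row's even parity and compare to rp:
  r0: data parity 1, sent rp 1 → ok
  r1: data parity 0, sent rp 0 → ok
  r2: data parity 1, sent rp 1 → ok
  r3: data parity 1, sent rp 1 → ok
  r4: data parity 1, sent rp 0 → mismatch
Recompute each column's even parity and compare to cp:
  c0: data parity 1, sent cp 1 → ok
  c1: data parity 0, sent cp 1 → mismatch
  c2: data parity 1, sent cp 1 → ok
Exactly one row (r4) and one column (c1) fail → the flipped bit is at their intersection.

row 4, column 1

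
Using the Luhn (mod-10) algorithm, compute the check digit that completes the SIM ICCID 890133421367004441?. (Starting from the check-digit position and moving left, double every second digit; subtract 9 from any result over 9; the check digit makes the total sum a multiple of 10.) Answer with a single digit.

8

Partial digits right→left: 1 4 4 4 0 0 7 6 3 1 2 4 3 3 1 0 9 8
Double every second digit counting from the check-digit position (so the 1st, 3rd, 5th, ... of the partial from the right).
  doubled (with −9 where >9): 2 8 0 5 6 4 6 2 9 → sum 42
  kept as-is: 4 4 0 6 1 4 3 0 8 → sum 30
Total = 42 + 30 = 72.
Check digit = (10 − (72 mod 10)) mod 10 = 8.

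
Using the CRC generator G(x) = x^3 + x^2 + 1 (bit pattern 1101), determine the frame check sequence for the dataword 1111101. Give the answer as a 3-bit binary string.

111

Append 3 zeros: 1111101000. Divide by 1101 (XOR where the leading bit is 1):
  pos 0: 1111 XOR 1101 = 0010
  pos 2: 1010 XOR 1101 = 0111
  pos 3: 1111 XOR 1101 = 0010
  pos 5: 1000 XOR 1101 = 0101
  pos 6: 1010 XOR 1101 = 0111
Remainder (last 3 bits) = 111. This is the CRC / FCS.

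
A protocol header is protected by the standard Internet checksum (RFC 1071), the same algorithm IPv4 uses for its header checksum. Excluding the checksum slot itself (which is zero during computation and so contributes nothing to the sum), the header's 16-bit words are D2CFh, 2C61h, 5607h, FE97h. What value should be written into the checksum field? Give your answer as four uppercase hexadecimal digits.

One's-complement addition (fold any carry out of bit 15 back into bit 0):
  0xD2CF + 0x2C61 = 0x0FF30
  0xFF30 + 0x5607 = 0x15537 → wrap carry → 0x5538
  0x5538 + 0xFE97 = 0x153CF → wrap carry → 0x53D0
One's-complement sum = 0x53D0.
Checksum = ~0x53D0 & 0xFFFF = 0xAC2F.

AC2F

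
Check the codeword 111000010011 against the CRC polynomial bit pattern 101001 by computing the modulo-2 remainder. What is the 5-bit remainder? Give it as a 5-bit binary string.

Modulo-2 division of 111000010011 by 101001:
  pos 0: 111000 XOR 101001 = 010001
  pos 1: 100010 XOR 101001 = 001011
  pos 3: 101110 XOR 101001 = 000111
  pos 6: 111011 XOR 101001 = 010010
Remainder = 10010 (nonzero — an error is detected).

10010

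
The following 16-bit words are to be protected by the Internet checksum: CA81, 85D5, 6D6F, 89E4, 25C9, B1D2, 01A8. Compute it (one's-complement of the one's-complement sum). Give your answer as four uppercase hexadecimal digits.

DF10

One's-complement addition (fold any carry out of bit 15 back into bit 0):
  0xCA81 + 0x85D5 = 0x15056 → wrap carry → 0x5057
  0x5057 + 0x6D6F = 0x0BDC6
  0xBDC6 + 0x89E4 = 0x147AA → wrap carry → 0x47AB
  0x47AB + 0x25C9 = 0x06D74
  0x6D74 + 0xB1D2 = 0x11F46 → wrap carry → 0x1F47
  0x1F47 + 0x01A8 = 0x020EF
One's-complement sum = 0x20EF.
Checksum = ~0x20EF & 0xFFFF = 0xDF10.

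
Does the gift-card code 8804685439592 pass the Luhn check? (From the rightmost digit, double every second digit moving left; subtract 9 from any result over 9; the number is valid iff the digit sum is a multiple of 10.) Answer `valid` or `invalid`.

From the right, keep odd positions and double even positions (subtract 9 from any doubled value over 9):
  doubled (positions 2,4,...): 9 9 8 7 8 7 → sum 48
  kept (positions 1,3,...): 2 5 3 5 6 0 8 → sum 29
Total = 77.
77 mod 10 = 7, so the number is invalid.

invalid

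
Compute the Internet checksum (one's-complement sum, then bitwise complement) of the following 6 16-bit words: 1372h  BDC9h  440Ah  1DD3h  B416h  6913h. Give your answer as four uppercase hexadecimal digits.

AFBC

One's-complement addition (fold any carry out of bit 15 back into bit 0):
  0x1372 + 0xBDC9 = 0x0D13B
  0xD13B + 0x440A = 0x11545 → wrap carry → 0x1546
  0x1546 + 0x1DD3 = 0x03319
  0x3319 + 0xB416 = 0x0E72F
  0xE72F + 0x6913 = 0x15042 → wrap carry → 0x5043
One's-complement sum = 0x5043.
Checksum = ~0x5043 & 0xFFFF = 0xAFBC.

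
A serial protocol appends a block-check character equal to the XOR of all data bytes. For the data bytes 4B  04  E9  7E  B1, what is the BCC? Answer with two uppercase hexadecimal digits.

69

XOR the bytes together:
  start with 0x4B
  0x4B ⊕ 0x04 = 0x4F
  0x4F ⊕ 0xE9 = 0xA6
  0xA6 ⊕ 0x7E = 0xD8
  0xD8 ⊕ 0xB1 = 0x69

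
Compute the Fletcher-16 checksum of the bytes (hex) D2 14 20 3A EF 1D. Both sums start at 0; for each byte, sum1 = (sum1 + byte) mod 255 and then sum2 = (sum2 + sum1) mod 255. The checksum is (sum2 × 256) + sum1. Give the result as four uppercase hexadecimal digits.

Running sums (mod 255):
  after byte 0 (D2): sum1=210, sum2=210
  after byte 1 (14): sum1=230, sum2=185
  after byte 2 (20): sum1=7, sum2=192
  after byte 3 (3A): sum1=65, sum2=2
  after byte 4 (EF): sum1=49, sum2=51
  after byte 5 (1D): sum1=78, sum2=129
Checksum = sum2·256 + sum1 = 129·256 + 78 = 33102 = 0x814E.

814E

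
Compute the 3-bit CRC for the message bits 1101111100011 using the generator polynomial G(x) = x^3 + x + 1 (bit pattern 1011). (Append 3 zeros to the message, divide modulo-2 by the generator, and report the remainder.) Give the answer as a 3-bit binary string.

Append 3 zeros: 1101111100011000. Divide by 1011 (XOR where the leading bit is 1):
  pos 0: 1101 XOR 1011 = 0110
  pos 1: 1101 XOR 1011 = 0110
  pos 2: 1101 XOR 1011 = 0110
  pos 3: 1101 XOR 1011 = 0110
  pos 4: 1101 XOR 1011 = 0110
  pos 5: 1100 XOR 1011 = 0111
  pos 6: 1110 XOR 1011 = 0101
  pos 7: 1010 XOR 1011 = 0001
  pos 10: 1110 XOR 1011 = 0101
  pos 11: 1010 XOR 1011 = 0001
Remainder (last 3 bits) = 010. This is the CRC / FCS.

010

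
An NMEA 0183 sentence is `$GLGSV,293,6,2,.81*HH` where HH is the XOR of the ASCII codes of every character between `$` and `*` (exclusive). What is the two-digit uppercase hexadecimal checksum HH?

52

XOR the ASCII codes of the payload characters:
  'G' = 0x47 → acc = 0x47
  'L' = 0x4C → acc = 0x0B
  'G' = 0x47 → acc = 0x4C
  'S' = 0x53 → acc = 0x1F
  'V' = 0x56 → acc = 0x49
  ',' = 0x2C → acc = 0x65
  '2' = 0x32 → acc = 0x57
  '9' = 0x39 → acc = 0x6E
  '3' = 0x33 → acc = 0x5D
  ',' = 0x2C → acc = 0x71
  '6' = 0x36 → acc = 0x47
  ',' = 0x2C → acc = 0x6B
  '2' = 0x32 → acc = 0x59
  ',' = 0x2C → acc = 0x75
  '.' = 0x2E → acc = 0x5B
  '8' = 0x38 → acc = 0x63
  '1' = 0x31 → acc = 0x52
Checksum = 0x52.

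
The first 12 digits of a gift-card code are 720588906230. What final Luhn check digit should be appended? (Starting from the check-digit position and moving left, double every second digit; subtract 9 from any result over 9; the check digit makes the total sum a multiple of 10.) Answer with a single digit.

Partial digits right→left: 0 3 2 6 0 9 8 8 5 0 2 7
Double every second digit counting from the check-digit position (so the 1st, 3rd, 5th, ... of the partial from the right).
  doubled (with −9 where >9): 0 4 0 7 1 4 → sum 16
  kept as-is: 3 6 9 8 0 7 → sum 33
Total = 16 + 33 = 49.
Check digit = (10 − (49 mod 10)) mod 10 = 1.

1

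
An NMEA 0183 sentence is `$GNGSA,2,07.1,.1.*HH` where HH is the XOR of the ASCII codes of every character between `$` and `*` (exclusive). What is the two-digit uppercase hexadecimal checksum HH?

6B

XOR the ASCII codes of the payload characters:
  'G' = 0x47 → acc = 0x47
  'N' = 0x4E → acc = 0x09
  'G' = 0x47 → acc = 0x4E
  'S' = 0x53 → acc = 0x1D
  'A' = 0x41 → acc = 0x5C
  ',' = 0x2C → acc = 0x70
  '2' = 0x32 → acc = 0x42
  ',' = 0x2C → acc = 0x6E
  '0' = 0x30 → acc = 0x5E
  '7' = 0x37 → acc = 0x69
  '.' = 0x2E → acc = 0x47
  '1' = 0x31 → acc = 0x76
  ',' = 0x2C → acc = 0x5A
  '.' = 0x2E → acc = 0x74
  '1' = 0x31 → acc = 0x45
  '.' = 0x2E → acc = 0x6B
Checksum = 0x6B.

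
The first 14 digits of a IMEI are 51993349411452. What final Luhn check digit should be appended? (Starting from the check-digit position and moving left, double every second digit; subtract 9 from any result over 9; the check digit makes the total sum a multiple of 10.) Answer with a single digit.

9

Partial digits right→left: 2 5 4 1 1 4 9 4 3 3 9 9 1 5
Double every second digit counting from the check-digit position (so the 1st, 3rd, 5th, ... of the partial from the right).
  doubled (with −9 where >9): 4 8 2 9 6 9 2 → sum 40
  kept as-is: 5 1 4 4 3 9 5 → sum 31
Total = 40 + 31 = 71.
Check digit = (10 − (71 mod 10)) mod 10 = 9.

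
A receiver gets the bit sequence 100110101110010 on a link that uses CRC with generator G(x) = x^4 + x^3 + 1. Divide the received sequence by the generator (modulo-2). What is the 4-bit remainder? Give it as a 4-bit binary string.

1010

Modulo-2 division of 100110101110010 by 11001:
  pos 0: 10011 XOR 11001 = 01010
  pos 1: 10100 XOR 11001 = 01101
  pos 2: 11011 XOR 11001 = 00010
  pos 5: 10011 XOR 11001 = 01010
  pos 6: 10101 XOR 11001 = 01100
  pos 7: 11000 XOR 11001 = 00001
Remainder = 1010 (nonzero — an error is detected).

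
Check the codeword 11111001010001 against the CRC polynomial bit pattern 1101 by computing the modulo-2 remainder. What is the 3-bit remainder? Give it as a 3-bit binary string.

011

Modulo-2 division of 11111001010001 by 1101:
  pos 0: 1111 XOR 1101 = 0010
  pos 2: 1010 XOR 1101 = 0111
  pos 3: 1110 XOR 1101 = 0011
  pos 5: 1110 XOR 1101 = 0011
  pos 7: 1110 XOR 1101 = 0011
  pos 9: 1100 XOR 1101 = 0001
Remainder = 011 (nonzero — an error is detected).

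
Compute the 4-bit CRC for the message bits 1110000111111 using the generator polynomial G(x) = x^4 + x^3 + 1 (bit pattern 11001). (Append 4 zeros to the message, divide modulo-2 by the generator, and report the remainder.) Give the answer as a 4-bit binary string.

1110

Append 4 zeros: 11100001111110000. Divide by 11001 (XOR where the leading bit is 1):
  pos 0: 11100 XOR 11001 = 00101
  pos 2: 10100 XOR 11001 = 01101
  pos 3: 11011 XOR 11001 = 00010
  pos 6: 10111 XOR 11001 = 01110
  pos 7: 11101 XOR 11001 = 00100
  pos 9: 10010 XOR 11001 = 01011
  pos 10: 10110 XOR 11001 = 01111
  pos 11: 11110 XOR 11001 = 00111
Remainder (last 4 bits) = 1110. This is the CRC / FCS.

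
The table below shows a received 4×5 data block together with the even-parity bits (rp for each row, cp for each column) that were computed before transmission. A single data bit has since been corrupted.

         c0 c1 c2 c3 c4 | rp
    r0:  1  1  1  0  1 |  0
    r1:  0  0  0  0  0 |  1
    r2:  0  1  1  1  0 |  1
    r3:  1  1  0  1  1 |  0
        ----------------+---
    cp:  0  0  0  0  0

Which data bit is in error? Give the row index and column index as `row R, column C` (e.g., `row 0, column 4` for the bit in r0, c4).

row 1, column 1

Recompute each row's even parity and compare to rp:
  r0: data parity 0, sent rp 0 → ok
  r1: data parity 0, sent rp 1 → mismatch
  r2: data parity 1, sent rp 1 → ok
  r3: data parity 0, sent rp 0 → ok
Recompute each column's even parity and compare to cp:
  c0: data parity 0, sent cp 0 → ok
  c1: data parity 1, sent cp 0 → mismatch
  c2: data parity 0, sent cp 0 → ok
  c3: data parity 0, sent cp 0 → ok
  c4: data parity 0, sent cp 0 → ok
Exactly one row (r1) and one column (c1) fail → the flipped bit is at their intersection.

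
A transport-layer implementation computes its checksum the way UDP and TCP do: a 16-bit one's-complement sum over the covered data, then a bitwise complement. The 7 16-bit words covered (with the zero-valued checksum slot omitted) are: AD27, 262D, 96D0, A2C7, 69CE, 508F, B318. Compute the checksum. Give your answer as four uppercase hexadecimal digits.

One's-complement addition (fold any carry out of bit 15 back into bit 0):
  0xAD27 + 0x262D = 0x0D354
  0xD354 + 0x96D0 = 0x16A24 → wrap carry → 0x6A25
  0x6A25 + 0xA2C7 = 0x10CEC → wrap carry → 0x0CED
  0x0CED + 0x69CE = 0x076BB
  0x76BB + 0x508F = 0x0C74A
  0xC74A + 0xB318 = 0x17A62 → wrap carry → 0x7A63
One's-complement sum = 0x7A63.
Checksum = ~0x7A63 & 0xFFFF = 0x859C.

859C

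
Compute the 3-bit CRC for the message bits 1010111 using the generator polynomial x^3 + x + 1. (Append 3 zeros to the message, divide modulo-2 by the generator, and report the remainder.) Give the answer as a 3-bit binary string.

Append 3 zeros: 1010111000. Divide by 1011 (XOR where the leading bit is 1):
  pos 0: 1010 XOR 1011 = 0001
  pos 3: 1111 XOR 1011 = 0100
  pos 4: 1000 XOR 1011 = 0011
  pos 6: 1100 XOR 1011 = 0111
Remainder (last 3 bits) = 111. This is the CRC / FCS.

111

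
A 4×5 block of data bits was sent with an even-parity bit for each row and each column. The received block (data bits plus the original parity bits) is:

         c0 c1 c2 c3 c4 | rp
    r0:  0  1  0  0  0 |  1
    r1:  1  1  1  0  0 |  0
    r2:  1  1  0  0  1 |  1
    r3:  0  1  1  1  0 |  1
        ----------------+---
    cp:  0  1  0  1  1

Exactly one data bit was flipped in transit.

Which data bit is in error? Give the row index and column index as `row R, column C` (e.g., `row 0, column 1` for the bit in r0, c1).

Recompute each row's even parity and compare to rp:
  r0: data parity 1, sent rp 1 → ok
  r1: data parity 1, sent rp 0 → mismatch
  r2: data parity 1, sent rp 1 → ok
  r3: data parity 1, sent rp 1 → ok
Recompute each column's even parity and compare to cp:
  c0: data parity 0, sent cp 0 → ok
  c1: data parity 0, sent cp 1 → mismatch
  c2: data parity 0, sent cp 0 → ok
  c3: data parity 1, sent cp 1 → ok
  c4: data parity 1, sent cp 1 → ok
Exactly one row (r1) and one column (c1) fail → the flipped bit is at their intersection.

row 1, column 1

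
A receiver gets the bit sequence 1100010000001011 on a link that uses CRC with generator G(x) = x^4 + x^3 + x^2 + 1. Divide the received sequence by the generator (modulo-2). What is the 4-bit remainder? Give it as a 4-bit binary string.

Modulo-2 division of 1100010000001011 by 11101:
  pos 0: 11000 XOR 11101 = 00101
  pos 2: 10110 XOR 11101 = 01011
  pos 3: 10110 XOR 11101 = 01011
  pos 4: 10110 XOR 11101 = 01011
  pos 5: 10110 XOR 11101 = 01011
  pos 6: 10110 XOR 11101 = 01011
  pos 7: 10110 XOR 11101 = 01011
  pos 8: 10111 XOR 11101 = 01010
  pos 9: 10100 XOR 11101 = 01001
  pos 10: 10011 XOR 11101 = 01110
  pos 11: 11101 XOR 11101 = 00000
Remainder = 0000 (zero — the frame passes the CRC check).

0000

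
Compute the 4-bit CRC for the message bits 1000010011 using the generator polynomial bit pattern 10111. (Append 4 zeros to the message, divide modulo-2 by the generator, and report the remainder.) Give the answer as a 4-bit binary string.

0000

Append 4 zeros: 10000100110000. Divide by 10111 (XOR where the leading bit is 1):
  pos 0: 10000 XOR 10111 = 00111
  pos 2: 11110 XOR 10111 = 01001
  pos 3: 10010 XOR 10111 = 00101
  pos 5: 10111 XOR 10111 = 00000
Remainder (last 4 bits) = 0000. This is the CRC / FCS.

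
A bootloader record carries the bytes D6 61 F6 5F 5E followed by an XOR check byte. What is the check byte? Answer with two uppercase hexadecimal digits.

40

XOR the bytes together:
  start with 0xD6
  0xD6 ⊕ 0x61 = 0xB7
  0xB7 ⊕ 0xF6 = 0x41
  0x41 ⊕ 0x5F = 0x1E
  0x1E ⊕ 0x5E = 0x40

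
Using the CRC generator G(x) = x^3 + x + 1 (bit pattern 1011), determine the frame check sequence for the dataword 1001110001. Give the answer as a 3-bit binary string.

011

Append 3 zeros: 1001110001000. Divide by 1011 (XOR where the leading bit is 1):
  pos 0: 1001 XOR 1011 = 0010
  pos 2: 1011 XOR 1011 = 0000
  pos 9: 1000 XOR 1011 = 0011
Remainder (last 3 bits) = 011. This is the CRC / FCS.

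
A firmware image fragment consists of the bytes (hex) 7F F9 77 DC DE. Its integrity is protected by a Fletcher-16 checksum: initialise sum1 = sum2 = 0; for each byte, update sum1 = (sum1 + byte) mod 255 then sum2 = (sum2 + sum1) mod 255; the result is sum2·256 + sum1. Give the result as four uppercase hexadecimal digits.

64AC

Running sums (mod 255):
  after byte 0 (7F): sum1=127, sum2=127
  after byte 1 (F9): sum1=121, sum2=248
  after byte 2 (77): sum1=240, sum2=233
  after byte 3 (DC): sum1=205, sum2=183
  after byte 4 (DE): sum1=172, sum2=100
Checksum = sum2·256 + sum1 = 100·256 + 172 = 25772 = 0x64AC.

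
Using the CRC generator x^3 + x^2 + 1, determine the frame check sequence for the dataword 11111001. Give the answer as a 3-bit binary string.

001

Append 3 zeros: 11111001000. Divide by 1101 (XOR where the leading bit is 1):
  pos 0: 1111 XOR 1101 = 0010
  pos 2: 1010 XOR 1101 = 0111
  pos 3: 1110 XOR 1101 = 0011
  pos 5: 1110 XOR 1101 = 0011
  pos 7: 1100 XOR 1101 = 0001
Remainder (last 3 bits) = 001. This is the CRC / FCS.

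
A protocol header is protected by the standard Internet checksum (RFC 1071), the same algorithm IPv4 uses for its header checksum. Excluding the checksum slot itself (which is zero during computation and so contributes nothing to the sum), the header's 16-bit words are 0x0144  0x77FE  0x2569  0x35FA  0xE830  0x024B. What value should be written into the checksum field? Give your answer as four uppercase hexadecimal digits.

40DE

One's-complement addition (fold any carry out of bit 15 back into bit 0):
  0x0144 + 0x77FE = 0x07942
  0x7942 + 0x2569 = 0x09EAB
  0x9EAB + 0x35FA = 0x0D4A5
  0xD4A5 + 0xE830 = 0x1BCD5 → wrap carry → 0xBCD6
  0xBCD6 + 0x024B = 0x0BF21
One's-complement sum = 0xBF21.
Checksum = ~0xBF21 & 0xFFFF = 0x40DE.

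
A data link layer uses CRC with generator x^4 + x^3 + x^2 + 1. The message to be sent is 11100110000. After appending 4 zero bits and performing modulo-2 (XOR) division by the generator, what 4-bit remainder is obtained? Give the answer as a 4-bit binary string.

1110

Append 4 zeros: 111001100000000. Divide by 11101 (XOR where the leading bit is 1):
  pos 0: 11100 XOR 11101 = 00001
  pos 4: 11100 XOR 11101 = 00001
  pos 8: 10000 XOR 11101 = 01101
  pos 9: 11010 XOR 11101 = 00111
Remainder (last 4 bits) = 1110. This is the CRC / FCS.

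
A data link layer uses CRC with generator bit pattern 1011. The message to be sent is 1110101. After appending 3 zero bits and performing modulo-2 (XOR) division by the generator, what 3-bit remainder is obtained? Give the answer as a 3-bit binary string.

011

Append 3 zeros: 1110101000. Divide by 1011 (XOR where the leading bit is 1):
  pos 0: 1110 XOR 1011 = 0101
  pos 1: 1011 XOR 1011 = 0000
  pos 6: 1000 XOR 1011 = 0011
Remainder (last 3 bits) = 011. This is the CRC / FCS.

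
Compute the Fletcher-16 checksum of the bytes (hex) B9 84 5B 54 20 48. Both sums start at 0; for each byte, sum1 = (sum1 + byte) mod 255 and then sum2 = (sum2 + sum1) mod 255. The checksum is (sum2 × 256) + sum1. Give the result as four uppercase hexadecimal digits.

E356

Running sums (mod 255):
  after byte 0 (B9): sum1=185, sum2=185
  after byte 1 (84): sum1=62, sum2=247
  after byte 2 (5B): sum1=153, sum2=145
  after byte 3 (54): sum1=237, sum2=127
  after byte 4 (20): sum1=14, sum2=141
  after byte 5 (48): sum1=86, sum2=227
Checksum = sum2·256 + sum1 = 227·256 + 86 = 58198 = 0xE356.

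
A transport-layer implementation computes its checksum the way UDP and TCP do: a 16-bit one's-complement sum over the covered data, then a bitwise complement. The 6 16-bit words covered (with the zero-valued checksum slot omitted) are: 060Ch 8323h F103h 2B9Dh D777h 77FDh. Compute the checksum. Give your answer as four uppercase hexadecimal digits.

0ABA

One's-complement addition (fold any carry out of bit 15 back into bit 0):
  0x060C + 0x8323 = 0x0892F
  0x892F + 0xF103 = 0x17A32 → wrap carry → 0x7A33
  0x7A33 + 0x2B9D = 0x0A5D0
  0xA5D0 + 0xD777 = 0x17D47 → wrap carry → 0x7D48
  0x7D48 + 0x77FD = 0x0F545
One's-complement sum = 0xF545.
Checksum = ~0xF545 & 0xFFFF = 0x0ABA.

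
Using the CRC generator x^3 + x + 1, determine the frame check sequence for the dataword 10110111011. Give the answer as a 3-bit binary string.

011

Append 3 zeros: 10110111011000. Divide by 1011 (XOR where the leading bit is 1):
  pos 0: 1011 XOR 1011 = 0000
  pos 5: 1110 XOR 1011 = 0101
  pos 6: 1011 XOR 1011 = 0000
  pos 10: 1000 XOR 1011 = 0011
Remainder (last 3 bits) = 011. This is the CRC / FCS.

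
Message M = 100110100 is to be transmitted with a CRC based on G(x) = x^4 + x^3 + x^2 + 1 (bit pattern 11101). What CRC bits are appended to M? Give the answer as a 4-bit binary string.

1111

Append 4 zeros: 1001101000000. Divide by 11101 (XOR where the leading bit is 1):
  pos 0: 10011 XOR 11101 = 01110
  pos 1: 11100 XOR 11101 = 00001
  pos 5: 11000 XOR 11101 = 00101
  pos 7: 10100 XOR 11101 = 01001
  pos 8: 10010 XOR 11101 = 01111
Remainder (last 4 bits) = 1111. This is the CRC / FCS.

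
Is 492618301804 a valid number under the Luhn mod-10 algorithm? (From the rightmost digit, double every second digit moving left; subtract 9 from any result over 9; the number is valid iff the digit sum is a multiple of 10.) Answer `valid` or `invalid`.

invalid

From the right, keep odd positions and double even positions (subtract 9 from any doubled value over 9):
  doubled (positions 2,4,...): 0 2 6 2 4 8 → sum 22
  kept (positions 1,3,...): 4 8 0 8 6 9 → sum 35
Total = 57.
57 mod 10 = 7, so the number is invalid.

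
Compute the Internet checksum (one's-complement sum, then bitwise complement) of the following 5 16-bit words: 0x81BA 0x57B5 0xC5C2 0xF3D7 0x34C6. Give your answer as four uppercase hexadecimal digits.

One's-complement addition (fold any carry out of bit 15 back into bit 0):
  0x81BA + 0x57B5 = 0x0D96F
  0xD96F + 0xC5C2 = 0x19F31 → wrap carry → 0x9F32
  0x9F32 + 0xF3D7 = 0x19309 → wrap carry → 0x930A
  0x930A + 0x34C6 = 0x0C7D0
One's-complement sum = 0xC7D0.
Checksum = ~0xC7D0 & 0xFFFF = 0x382F.

382F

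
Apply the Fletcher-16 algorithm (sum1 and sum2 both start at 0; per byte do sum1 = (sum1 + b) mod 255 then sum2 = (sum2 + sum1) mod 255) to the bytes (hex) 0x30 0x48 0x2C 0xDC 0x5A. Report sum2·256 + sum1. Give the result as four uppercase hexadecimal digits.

Running sums (mod 255):
  after byte 0 (0x30): sum1=48, sum2=48
  after byte 1 (0x48): sum1=120, sum2=168
  after byte 2 (0x2C): sum1=164, sum2=77
  after byte 3 (0xDC): sum1=129, sum2=206
  after byte 4 (0x5A): sum1=219, sum2=170
Checksum = sum2·256 + sum1 = 170·256 + 219 = 43739 = 0xAADB.

AADB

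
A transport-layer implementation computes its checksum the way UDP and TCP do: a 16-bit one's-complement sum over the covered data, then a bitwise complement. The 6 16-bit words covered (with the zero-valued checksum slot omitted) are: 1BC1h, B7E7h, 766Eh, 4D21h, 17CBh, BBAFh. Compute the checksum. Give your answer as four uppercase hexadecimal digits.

One's-complement addition (fold any carry out of bit 15 back into bit 0):
  0x1BC1 + 0xB7E7 = 0x0D3A8
  0xD3A8 + 0x766E = 0x14A16 → wrap carry → 0x4A17
  0x4A17 + 0x4D21 = 0x09738
  0x9738 + 0x17CB = 0x0AF03
  0xAF03 + 0xBBAF = 0x16AB2 → wrap carry → 0x6AB3
One's-complement sum = 0x6AB3.
Checksum = ~0x6AB3 & 0xFFFF = 0x954C.

954C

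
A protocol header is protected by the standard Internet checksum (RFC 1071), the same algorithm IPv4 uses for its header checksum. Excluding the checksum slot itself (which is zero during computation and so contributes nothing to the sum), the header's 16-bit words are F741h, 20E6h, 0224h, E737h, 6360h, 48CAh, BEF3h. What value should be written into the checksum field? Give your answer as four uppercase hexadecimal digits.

935D

One's-complement addition (fold any carry out of bit 15 back into bit 0):
  0xF741 + 0x20E6 = 0x11827 → wrap carry → 0x1828
  0x1828 + 0x0224 = 0x01A4C
  0x1A4C + 0xE737 = 0x10183 → wrap carry → 0x0184
  0x0184 + 0x6360 = 0x064E4
  0x64E4 + 0x48CA = 0x0ADAE
  0xADAE + 0xBEF3 = 0x16CA1 → wrap carry → 0x6CA2
One's-complement sum = 0x6CA2.
Checksum = ~0x6CA2 & 0xFFFF = 0x935D.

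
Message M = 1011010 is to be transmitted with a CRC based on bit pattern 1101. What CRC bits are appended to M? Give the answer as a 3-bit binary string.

100

Append 3 zeros: 1011010000. Divide by 1101 (XOR where the leading bit is 1):
  pos 0: 1011 XOR 1101 = 0110
  pos 1: 1100 XOR 1101 = 0001
  pos 4: 1100 XOR 1101 = 0001
Remainder (last 3 bits) = 100. This is the CRC / FCS.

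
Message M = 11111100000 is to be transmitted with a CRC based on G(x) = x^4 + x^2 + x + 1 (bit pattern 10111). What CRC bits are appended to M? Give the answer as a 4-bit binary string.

1111

Append 4 zeros: 111111000000000. Divide by 10111 (XOR where the leading bit is 1):
  pos 0: 11111 XOR 10111 = 01000
  pos 1: 10001 XOR 10111 = 00110
  pos 3: 11000 XOR 10111 = 01111
  pos 4: 11110 XOR 10111 = 01001
  pos 5: 10010 XOR 10111 = 00101
  pos 7: 10100 XOR 10111 = 00011
  pos 10: 11000 XOR 10111 = 01111
Remainder (last 4 bits) = 1111. This is the CRC / FCS.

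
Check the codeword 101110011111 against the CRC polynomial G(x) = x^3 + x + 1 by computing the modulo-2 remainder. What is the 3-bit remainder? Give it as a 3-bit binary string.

011

Modulo-2 division of 101110011111 by 1011:
  pos 0: 1011 XOR 1011 = 0000
  pos 4: 1001 XOR 1011 = 0010
  pos 6: 1011 XOR 1011 = 0000
Remainder = 011 (nonzero — an error is detected).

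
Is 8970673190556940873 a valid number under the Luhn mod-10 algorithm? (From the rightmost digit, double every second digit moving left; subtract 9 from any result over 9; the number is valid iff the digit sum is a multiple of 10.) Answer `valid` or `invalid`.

From the right, keep odd positions and double even positions (subtract 9 from any doubled value over 9):
  doubled (positions 2,4,...): 5 0 9 1 0 2 5 0 9 → sum 31
  kept (positions 1,3,...): 3 8 4 6 5 9 3 6 7 8 → sum 59
Total = 90.
90 mod 10 = 0, so the number is valid.

valid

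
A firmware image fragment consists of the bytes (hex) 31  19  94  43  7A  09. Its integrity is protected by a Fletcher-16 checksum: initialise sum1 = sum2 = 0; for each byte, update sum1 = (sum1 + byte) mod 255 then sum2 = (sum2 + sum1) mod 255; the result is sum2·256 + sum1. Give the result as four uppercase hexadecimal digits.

BEA5

Running sums (mod 255):
  after byte 0 (31): sum1=49, sum2=49
  after byte 1 (19): sum1=74, sum2=123
  after byte 2 (94): sum1=222, sum2=90
  after byte 3 (43): sum1=34, sum2=124
  after byte 4 (7A): sum1=156, sum2=25
  after byte 5 (09): sum1=165, sum2=190
Checksum = sum2·256 + sum1 = 190·256 + 165 = 48805 = 0xBEA5.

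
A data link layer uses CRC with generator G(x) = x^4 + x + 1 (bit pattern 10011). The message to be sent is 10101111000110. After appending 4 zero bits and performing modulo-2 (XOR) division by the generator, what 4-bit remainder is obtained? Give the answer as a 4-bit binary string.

0100

Append 4 zeros: 101011110001100000. Divide by 10011 (XOR where the leading bit is 1):
  pos 0: 10101 XOR 10011 = 00110
  pos 2: 11011 XOR 10011 = 01000
  pos 3: 10001 XOR 10011 = 00010
  pos 6: 10000 XOR 10011 = 00011
  pos 9: 11110 XOR 10011 = 01101
  pos 10: 11010 XOR 10011 = 01001
  pos 11: 10010 XOR 10011 = 00001
Remainder (last 4 bits) = 0100. This is the CRC / FCS.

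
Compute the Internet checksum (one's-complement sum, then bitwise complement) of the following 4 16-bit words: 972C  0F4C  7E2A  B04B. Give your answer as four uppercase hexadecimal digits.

2B11

One's-complement addition (fold any carry out of bit 15 back into bit 0):
  0x972C + 0x0F4C = 0x0A678
  0xA678 + 0x7E2A = 0x124A2 → wrap carry → 0x24A3
  0x24A3 + 0xB04B = 0x0D4EE
One's-complement sum = 0xD4EE.
Checksum = ~0xD4EE & 0xFFFF = 0x2B11.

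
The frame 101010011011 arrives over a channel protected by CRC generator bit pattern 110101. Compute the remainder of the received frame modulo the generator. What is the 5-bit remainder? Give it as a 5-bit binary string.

Modulo-2 division of 101010011011 by 110101:
  pos 0: 101010 XOR 110101 = 011111
  pos 1: 111110 XOR 110101 = 001011
  pos 3: 101111 XOR 110101 = 011010
  pos 4: 110100 XOR 110101 = 000001
Remainder = 00111 (nonzero — an error is detected).

00111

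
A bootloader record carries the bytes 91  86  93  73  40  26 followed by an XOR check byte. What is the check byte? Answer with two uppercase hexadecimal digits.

91

XOR the bytes together:
  start with 0x91
  0x91 ⊕ 0x86 = 0x17
  0x17 ⊕ 0x93 = 0x84
  0x84 ⊕ 0x73 = 0xF7
  0xF7 ⊕ 0x40 = 0xB7
  0xB7 ⊕ 0x26 = 0x91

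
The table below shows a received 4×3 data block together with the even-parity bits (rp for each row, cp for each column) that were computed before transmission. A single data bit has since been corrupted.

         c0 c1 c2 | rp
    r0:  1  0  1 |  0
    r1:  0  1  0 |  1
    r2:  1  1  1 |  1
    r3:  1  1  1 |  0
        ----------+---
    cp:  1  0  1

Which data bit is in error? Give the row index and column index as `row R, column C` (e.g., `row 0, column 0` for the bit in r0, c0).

Recompute each row's even parity and compare to rp:
  r0: data parity 0, sent rp 0 → ok
  r1: data parity 1, sent rp 1 → ok
  r2: data parity 1, sent rp 1 → ok
  r3: data parity 1, sent rp 0 → mismatch
Recompute each column's even parity and compare to cp:
  c0: data parity 1, sent cp 1 → ok
  c1: data parity 1, sent cp 0 → mismatch
  c2: data parity 1, sent cp 1 → ok
Exactly one row (r3) and one column (c1) fail → the flipped bit is at their intersection.

row 3, column 1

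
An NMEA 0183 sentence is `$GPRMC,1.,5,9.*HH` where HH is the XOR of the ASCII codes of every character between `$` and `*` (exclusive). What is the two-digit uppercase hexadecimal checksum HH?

XOR the ASCII codes of the payload characters:
  'G' = 0x47 → acc = 0x47
  'P' = 0x50 → acc = 0x17
  'R' = 0x52 → acc = 0x45
  'M' = 0x4D → acc = 0x08
  'C' = 0x43 → acc = 0x4B
  ',' = 0x2C → acc = 0x67
  '1' = 0x31 → acc = 0x56
  '.' = 0x2E → acc = 0x78
  ',' = 0x2C → acc = 0x54
  '5' = 0x35 → acc = 0x61
  ',' = 0x2C → acc = 0x4D
  '9' = 0x39 → acc = 0x74
  '.' = 0x2E → acc = 0x5A
Checksum = 0x5A.

5A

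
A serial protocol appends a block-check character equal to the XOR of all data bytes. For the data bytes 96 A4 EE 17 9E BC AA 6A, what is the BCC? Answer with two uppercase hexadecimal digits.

29

XOR the bytes together:
  start with 0x96
  0x96 ⊕ 0xA4 = 0x32
  0x32 ⊕ 0xEE = 0xDC
  0xDC ⊕ 0x17 = 0xCB
  0xCB ⊕ 0x9E = 0x55
  0x55 ⊕ 0xBC = 0xE9
  0xE9 ⊕ 0xAA = 0x43
  0x43 ⊕ 0x6A = 0x29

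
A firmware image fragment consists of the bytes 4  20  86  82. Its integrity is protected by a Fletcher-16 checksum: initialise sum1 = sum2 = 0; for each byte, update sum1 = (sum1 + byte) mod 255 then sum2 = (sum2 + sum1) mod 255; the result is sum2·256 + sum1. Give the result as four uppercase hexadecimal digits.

4BC0

Running sums (mod 255):
  after byte 0 (4): sum1=4, sum2=4
  after byte 1 (20): sum1=24, sum2=28
  after byte 2 (86): sum1=110, sum2=138
  after byte 3 (82): sum1=192, sum2=75
Checksum = sum2·256 + sum1 = 75·256 + 192 = 19392 = 0x4BC0.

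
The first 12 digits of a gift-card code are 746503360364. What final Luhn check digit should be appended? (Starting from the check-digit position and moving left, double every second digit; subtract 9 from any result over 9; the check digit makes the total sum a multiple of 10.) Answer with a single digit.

6

Partial digits right→left: 4 6 3 0 6 3 3 0 5 6 4 7
Double every second digit counting from the check-digit position (so the 1st, 3rd, 5th, ... of the partial from the right).
  doubled (with −9 where >9): 8 6 3 6 1 8 → sum 32
  kept as-is: 6 0 3 0 6 7 → sum 22
Total = 32 + 22 = 54.
Check digit = (10 − (54 mod 10)) mod 10 = 6.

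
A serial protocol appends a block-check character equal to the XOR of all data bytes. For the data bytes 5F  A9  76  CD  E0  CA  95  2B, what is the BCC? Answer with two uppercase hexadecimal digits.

D9

XOR the bytes together:
  start with 0x5F
  0x5F ⊕ 0xA9 = 0xF6
  0xF6 ⊕ 0x76 = 0x80
  0x80 ⊕ 0xCD = 0x4D
  0x4D ⊕ 0xE0 = 0xAD
  0xAD ⊕ 0xCA = 0x67
  0x67 ⊕ 0x95 = 0xF2
  0xF2 ⊕ 0x2B = 0xD9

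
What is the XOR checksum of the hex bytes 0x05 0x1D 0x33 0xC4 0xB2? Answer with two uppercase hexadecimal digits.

5D

XOR the bytes together:
  start with 0x05
  0x05 ⊕ 0x1D = 0x18
  0x18 ⊕ 0x33 = 0x2B
  0x2B ⊕ 0xC4 = 0xEF
  0xEF ⊕ 0xB2 = 0x5D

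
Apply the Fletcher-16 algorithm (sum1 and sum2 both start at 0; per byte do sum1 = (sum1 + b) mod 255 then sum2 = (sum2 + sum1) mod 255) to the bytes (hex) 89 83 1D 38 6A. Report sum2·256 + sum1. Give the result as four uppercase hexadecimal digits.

EFCC

Running sums (mod 255):
  after byte 0 (89): sum1=137, sum2=137
  after byte 1 (83): sum1=13, sum2=150
  after byte 2 (1D): sum1=42, sum2=192
  after byte 3 (38): sum1=98, sum2=35
  after byte 4 (6A): sum1=204, sum2=239
Checksum = sum2·256 + sum1 = 239·256 + 204 = 61388 = 0xEFCC.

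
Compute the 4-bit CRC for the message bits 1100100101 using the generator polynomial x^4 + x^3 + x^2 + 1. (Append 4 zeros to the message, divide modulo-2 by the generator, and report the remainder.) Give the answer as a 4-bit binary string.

Append 4 zeros: 11001001010000. Divide by 11101 (XOR where the leading bit is 1):
  pos 0: 11001 XOR 11101 = 00100
  pos 2: 10000 XOR 11101 = 01101
  pos 3: 11011 XOR 11101 = 00110
  pos 5: 11001 XOR 11101 = 00100
  pos 7: 10000 XOR 11101 = 01101
  pos 8: 11010 XOR 11101 = 00111
Remainder (last 4 bits) = 1110. This is the CRC / FCS.

1110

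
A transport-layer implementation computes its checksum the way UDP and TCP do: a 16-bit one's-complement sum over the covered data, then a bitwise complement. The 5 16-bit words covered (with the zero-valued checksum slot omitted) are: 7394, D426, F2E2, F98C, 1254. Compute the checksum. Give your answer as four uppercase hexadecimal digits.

B980

One's-complement addition (fold any carry out of bit 15 back into bit 0):
  0x7394 + 0xD426 = 0x147BA → wrap carry → 0x47BB
  0x47BB + 0xF2E2 = 0x13A9D → wrap carry → 0x3A9E
  0x3A9E + 0xF98C = 0x1342A → wrap carry → 0x342B
  0x342B + 0x1254 = 0x0467F
One's-complement sum = 0x467F.
Checksum = ~0x467F & 0xFFFF = 0xB980.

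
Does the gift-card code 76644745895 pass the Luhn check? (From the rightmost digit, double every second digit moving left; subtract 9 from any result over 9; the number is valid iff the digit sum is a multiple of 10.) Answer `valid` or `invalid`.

valid

From the right, keep odd positions and double even positions (subtract 9 from any doubled value over 9):
  doubled (positions 2,4,...): 9 1 5 8 3 → sum 26
  kept (positions 1,3,...): 5 8 4 4 6 7 → sum 34
Total = 60.
60 mod 10 = 0, so the number is valid.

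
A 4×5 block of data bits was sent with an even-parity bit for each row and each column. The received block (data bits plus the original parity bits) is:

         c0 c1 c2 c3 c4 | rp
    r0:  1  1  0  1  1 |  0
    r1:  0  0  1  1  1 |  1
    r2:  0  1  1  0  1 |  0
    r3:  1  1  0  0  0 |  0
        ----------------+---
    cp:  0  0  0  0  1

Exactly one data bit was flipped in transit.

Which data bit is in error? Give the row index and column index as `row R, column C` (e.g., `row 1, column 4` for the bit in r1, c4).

Recompute each row's even parity and compare to rp:
  r0: data parity 0, sent rp 0 → ok
  r1: data parity 1, sent rp 1 → ok
  r2: data parity 1, sent rp 0 → mismatch
  r3: data parity 0, sent rp 0 → ok
Recompute each column's even parity and compare to cp:
  c0: data parity 0, sent cp 0 → ok
  c1: data parity 1, sent cp 0 → mismatch
  c2: data parity 0, sent cp 0 → ok
  c3: data parity 0, sent cp 0 → ok
  c4: data parity 1, sent cp 1 → ok
Exactly one row (r2) and one column (c1) fail → the flipped bit is at their intersection.

row 2, column 1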